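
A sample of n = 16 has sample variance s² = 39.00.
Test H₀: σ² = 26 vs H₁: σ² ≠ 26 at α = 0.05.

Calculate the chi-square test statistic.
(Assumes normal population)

df = n - 1 = 15
χ² = (n-1)s²/σ₀² = 15×39.00/26 = 22.5000
Critical values: χ²_{0.975,15} = 6.262, χ²_{0.025,15} = 27.488
Rejection region: χ² < 6.262 or χ² > 27.488
Decision: fail to reject H₀

Answer: χ² = 22.5000, fail to reject H₀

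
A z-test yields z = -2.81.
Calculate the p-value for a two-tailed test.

Answer: p-value ≈ 0.0050

Derivation:
For z = -2.81:
p = 2×P(Z > |-2.81|) = 2×(1 - Φ(2.81)) = 0.0050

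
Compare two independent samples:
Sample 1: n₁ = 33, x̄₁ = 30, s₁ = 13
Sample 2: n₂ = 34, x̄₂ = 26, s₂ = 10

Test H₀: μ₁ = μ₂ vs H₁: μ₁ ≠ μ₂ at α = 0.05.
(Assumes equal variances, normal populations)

Pooled variance: s²_p = [32×13² + 33×10²]/(65) = 133.9692
s_p = 11.5745
SE = s_p×√(1/n₁ + 1/n₂) = 11.5745×√(1/33 + 1/34) = 2.8284
t = (x̄₁ - x̄₂)/SE = (30 - 26)/2.8284 = 1.4142
df = 65, t-critical = ±1.997
Decision: fail to reject H₀

Answer: t = 1.4142, fail to reject H₀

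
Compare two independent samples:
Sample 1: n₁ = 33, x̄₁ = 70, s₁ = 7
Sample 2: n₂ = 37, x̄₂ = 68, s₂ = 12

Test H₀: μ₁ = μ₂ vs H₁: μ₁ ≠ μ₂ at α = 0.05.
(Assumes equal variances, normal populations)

Answer: t = 0.8383, fail to reject H₀

Derivation:
Pooled variance: s²_p = [32×7² + 36×12²]/(68) = 99.2941
s_p = 9.9646
SE = s_p×√(1/n₁ + 1/n₂) = 9.9646×√(1/33 + 1/37) = 2.3859
t = (x̄₁ - x̄₂)/SE = (70 - 68)/2.3859 = 0.8383
df = 68, t-critical = ±1.995
Decision: fail to reject H₀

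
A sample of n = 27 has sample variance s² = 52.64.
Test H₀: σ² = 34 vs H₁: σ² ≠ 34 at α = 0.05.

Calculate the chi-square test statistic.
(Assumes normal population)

df = n - 1 = 26
χ² = (n-1)s²/σ₀² = 26×52.64/34 = 40.2541
Critical values: χ²_{0.975,26} = 13.844, χ²_{0.025,26} = 41.923
Rejection region: χ² < 13.844 or χ² > 41.923
Decision: fail to reject H₀

Answer: χ² = 40.2541, fail to reject H₀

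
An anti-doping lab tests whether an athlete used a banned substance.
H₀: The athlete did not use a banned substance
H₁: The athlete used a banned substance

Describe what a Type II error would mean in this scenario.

Type I error: rejecting H₀ when it is actually true (false positive).
Type II error: failing to reject H₀ when H₁ is actually true (false negative).

Answer: Failing to detect doping in an athlete who used a banned substance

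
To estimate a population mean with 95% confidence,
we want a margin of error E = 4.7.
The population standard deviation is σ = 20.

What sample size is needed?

Answer: n = 70

Derivation:
z_0.025 = 1.960
n = (z×σ/E)² = (1.960×20/4.7)²
n = 69.5627
Round up: n = 70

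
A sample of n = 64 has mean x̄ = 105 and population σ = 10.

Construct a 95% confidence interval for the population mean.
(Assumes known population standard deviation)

Confidence level: 95%, α = 0.05
z_0.025 = 1.960
SE = σ/√n = 10/√64 = 1.2500
Margin of error = 1.960 × 1.2500 = 2.4500
CI: x̄ ± margin = 105 ± 2.4500
CI: (102.5500, 107.4500)

Answer: (102.5500, 107.4500)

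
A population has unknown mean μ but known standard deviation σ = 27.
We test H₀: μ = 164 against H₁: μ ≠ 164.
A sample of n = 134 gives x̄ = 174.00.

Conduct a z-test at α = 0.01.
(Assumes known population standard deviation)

Standard error: SE = σ/√n = 27/√134 = 2.3324
z-statistic: z = (x̄ - μ₀)/SE = (174.00 - 164)/2.3324 = 4.2874
Critical value: ±2.576
p-value < 0.0001
Decision: reject H₀

Answer: z = 4.2874, reject H₀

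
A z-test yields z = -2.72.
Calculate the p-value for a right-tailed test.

For z = -2.72:
p = P(Z > -2.72) = 1 - Φ(-2.72) = 0.9967

Answer: p-value ≈ 0.9967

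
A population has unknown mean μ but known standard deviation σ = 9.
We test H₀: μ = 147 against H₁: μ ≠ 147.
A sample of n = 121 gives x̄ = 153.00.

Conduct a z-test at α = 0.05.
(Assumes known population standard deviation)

Standard error: SE = σ/√n = 9/√121 = 0.8182
z-statistic: z = (x̄ - μ₀)/SE = (153.00 - 147)/0.8182 = 7.3332
Critical value: ±1.960
p-value < 0.0001
Decision: reject H₀

Answer: z = 7.3332, reject H₀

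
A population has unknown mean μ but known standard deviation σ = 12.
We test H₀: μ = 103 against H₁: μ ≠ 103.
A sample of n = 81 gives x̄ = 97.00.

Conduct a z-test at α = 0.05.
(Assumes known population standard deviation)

Answer: z = -4.5001, reject H₀

Derivation:
Standard error: SE = σ/√n = 12/√81 = 1.3333
z-statistic: z = (x̄ - μ₀)/SE = (97.00 - 103)/1.3333 = -4.5001
Critical value: ±1.960
p-value < 0.0001
Decision: reject H₀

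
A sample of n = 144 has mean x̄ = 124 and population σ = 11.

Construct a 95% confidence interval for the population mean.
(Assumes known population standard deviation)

Confidence level: 95%, α = 0.05
z_0.025 = 1.960
SE = σ/√n = 11/√144 = 0.9167
Margin of error = 1.960 × 0.9167 = 1.7967
CI: x̄ ± margin = 124 ± 1.7967
CI: (122.2033, 125.7967)

Answer: (122.2033, 125.7967)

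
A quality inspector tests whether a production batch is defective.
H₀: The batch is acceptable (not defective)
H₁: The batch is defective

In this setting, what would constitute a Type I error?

Type I error (α): Rejecting H₀ when H₀ is true
Type II error (β): Failing to reject H₀ when H₁ is true

Answer: Rejecting an acceptable batch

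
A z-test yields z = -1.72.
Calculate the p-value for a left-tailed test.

Answer: p-value ≈ 0.0427

Derivation:
For z = -1.72:
p = P(Z < -1.72) = Φ(-1.72) = 0.0427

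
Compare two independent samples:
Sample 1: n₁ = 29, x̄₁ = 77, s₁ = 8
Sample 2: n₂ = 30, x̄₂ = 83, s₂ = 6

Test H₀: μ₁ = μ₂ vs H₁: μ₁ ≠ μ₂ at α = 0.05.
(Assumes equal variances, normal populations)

Answer: t = -3.2664, reject H₀

Derivation:
Pooled variance: s²_p = [28×8² + 29×6²]/(57) = 49.7544
s_p = 7.0537
SE = s_p×√(1/n₁ + 1/n₂) = 7.0537×√(1/29 + 1/30) = 1.8369
t = (x̄₁ - x̄₂)/SE = (77 - 83)/1.8369 = -3.2664
df = 57, t-critical = ±2.002
Decision: reject H₀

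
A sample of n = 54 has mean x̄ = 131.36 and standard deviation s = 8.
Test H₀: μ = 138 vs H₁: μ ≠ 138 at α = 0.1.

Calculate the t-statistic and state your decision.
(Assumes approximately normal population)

df = n - 1 = 53
SE = s/√n = 8/√54 = 1.0887
t = (x̄ - μ₀)/SE = (131.36 - 138)/1.0887 = -6.0990
Critical value: t_{0.05,53} = ±1.674
p-value < 0.0001
Decision: reject H₀

Answer: t = -6.0990, reject H₀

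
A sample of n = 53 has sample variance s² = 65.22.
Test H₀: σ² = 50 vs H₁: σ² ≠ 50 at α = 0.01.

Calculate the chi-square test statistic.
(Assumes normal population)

Answer: χ² = 67.8288, fail to reject H₀

Derivation:
df = n - 1 = 52
χ² = (n-1)s²/σ₀² = 52×65.22/50 = 67.8288
Critical values: χ²_{0.995,52} = 29.481, χ²_{0.005,52} = 82.001
Rejection region: χ² < 29.481 or χ² > 82.001
Decision: fail to reject H₀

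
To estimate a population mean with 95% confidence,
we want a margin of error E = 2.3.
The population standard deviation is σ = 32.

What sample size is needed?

z_0.025 = 1.960
n = (z×σ/E)² = (1.960×32/2.3)²
n = 743.6292
Round up: n = 744

Answer: n = 744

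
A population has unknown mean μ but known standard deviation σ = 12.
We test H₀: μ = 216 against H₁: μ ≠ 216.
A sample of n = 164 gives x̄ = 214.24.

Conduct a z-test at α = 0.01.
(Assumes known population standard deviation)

Answer: z = -1.8783, fail to reject H₀

Derivation:
Standard error: SE = σ/√n = 12/√164 = 0.9370
z-statistic: z = (x̄ - μ₀)/SE = (214.24 - 216)/0.9370 = -1.8783
Critical value: ±2.576
p-value = 0.0603
Decision: fail to reject H₀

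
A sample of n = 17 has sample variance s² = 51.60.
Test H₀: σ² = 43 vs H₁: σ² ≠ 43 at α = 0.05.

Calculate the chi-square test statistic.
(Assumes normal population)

df = n - 1 = 16
χ² = (n-1)s²/σ₀² = 16×51.60/43 = 19.2000
Critical values: χ²_{0.975,16} = 6.908, χ²_{0.025,16} = 28.845
Rejection region: χ² < 6.908 or χ² > 28.845
Decision: fail to reject H₀

Answer: χ² = 19.2000, fail to reject H₀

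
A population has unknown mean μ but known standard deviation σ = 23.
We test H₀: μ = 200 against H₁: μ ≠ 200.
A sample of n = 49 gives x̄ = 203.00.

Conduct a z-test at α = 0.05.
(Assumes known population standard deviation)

Standard error: SE = σ/√n = 23/√49 = 3.2857
z-statistic: z = (x̄ - μ₀)/SE = (203.00 - 200)/3.2857 = 0.9130
Critical value: ±1.960
p-value = 0.3612
Decision: fail to reject H₀

Answer: z = 0.9130, fail to reject H₀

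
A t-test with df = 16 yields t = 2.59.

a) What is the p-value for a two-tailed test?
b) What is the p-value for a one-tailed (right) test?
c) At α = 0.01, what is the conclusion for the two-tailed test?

Answer: a) 0.0197, b) 0.0099, c) fail to reject H₀

Derivation:
Using t-distribution with df = 16:
a) Two-tailed: p = 2×P(T > 2.59) = 0.0197
b) One-tailed: p = P(T > 2.59) = 0.0099
c) 0.0197 ≥ 0.01, fail to reject H₀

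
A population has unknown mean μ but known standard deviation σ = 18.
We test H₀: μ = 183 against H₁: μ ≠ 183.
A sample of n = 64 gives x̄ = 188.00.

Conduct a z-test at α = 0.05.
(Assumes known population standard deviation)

Standard error: SE = σ/√n = 18/√64 = 2.2500
z-statistic: z = (x̄ - μ₀)/SE = (188.00 - 183)/2.2500 = 2.2222
Critical value: ±1.960
p-value = 0.0263
Decision: reject H₀

Answer: z = 2.2222, reject H₀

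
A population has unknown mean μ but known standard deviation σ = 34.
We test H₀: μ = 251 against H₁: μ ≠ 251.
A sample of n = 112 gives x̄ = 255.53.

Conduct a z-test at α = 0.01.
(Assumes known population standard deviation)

Answer: z = 1.4100, fail to reject H₀

Derivation:
Standard error: SE = σ/√n = 34/√112 = 3.2127
z-statistic: z = (x̄ - μ₀)/SE = (255.53 - 251)/3.2127 = 1.4100
Critical value: ±2.576
p-value = 0.1585
Decision: fail to reject H₀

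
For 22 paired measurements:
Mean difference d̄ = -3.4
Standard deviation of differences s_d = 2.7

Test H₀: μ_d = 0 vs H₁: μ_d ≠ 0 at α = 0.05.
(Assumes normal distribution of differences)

Answer: t = -5.9069, reject H₀

Derivation:
df = n - 1 = 21
SE = s_d/√n = 2.7/√22 = 0.5756
t = d̄/SE = -3.4/0.5756 = -5.9069
Critical value: t_{0.025,21} = ±2.080
p-value < 0.0001
Decision: reject H₀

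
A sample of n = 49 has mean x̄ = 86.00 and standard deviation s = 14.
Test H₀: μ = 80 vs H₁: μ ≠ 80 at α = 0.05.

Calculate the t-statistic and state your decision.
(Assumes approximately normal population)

Answer: t = 3.0000, reject H₀

Derivation:
df = n - 1 = 48
SE = s/√n = 14/√49 = 2.0000
t = (x̄ - μ₀)/SE = (86.00 - 80)/2.0000 = 3.0000
Critical value: t_{0.025,48} = ±2.011
p-value ≈ 0.0043
Decision: reject H₀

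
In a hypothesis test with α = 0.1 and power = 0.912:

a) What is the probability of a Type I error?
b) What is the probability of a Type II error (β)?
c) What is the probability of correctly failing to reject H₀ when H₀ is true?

a) Type I error probability = α = 0.1
b) Power = P(reject H₀ | H₁ true) = 1 - β = 0.912, so Type II error probability = β = 1 - Power = 0.088
c) P(fail to reject H₀ | H₀ true) = 1 - α = 0.9

Answer: a) 0.1, b) 0.088, c) 0.9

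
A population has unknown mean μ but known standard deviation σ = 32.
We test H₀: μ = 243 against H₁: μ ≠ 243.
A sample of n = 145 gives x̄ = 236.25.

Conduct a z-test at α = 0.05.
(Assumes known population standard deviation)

Answer: z = -2.5400, reject H₀

Derivation:
Standard error: SE = σ/√n = 32/√145 = 2.6575
z-statistic: z = (x̄ - μ₀)/SE = (236.25 - 243)/2.6575 = -2.5400
Critical value: ±1.960
p-value = 0.0111
Decision: reject H₀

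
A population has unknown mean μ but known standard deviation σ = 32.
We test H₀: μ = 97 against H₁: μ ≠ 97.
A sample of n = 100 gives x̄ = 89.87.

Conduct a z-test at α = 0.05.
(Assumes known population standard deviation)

Standard error: SE = σ/√n = 32/√100 = 3.2000
z-statistic: z = (x̄ - μ₀)/SE = (89.87 - 97)/3.2000 = -2.2281
Critical value: ±1.960
p-value = 0.0259
Decision: reject H₀

Answer: z = -2.2281, reject H₀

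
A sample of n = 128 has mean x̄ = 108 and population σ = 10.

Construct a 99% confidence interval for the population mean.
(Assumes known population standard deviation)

Confidence level: 99%, α = 0.01
z_0.005 = 2.576
SE = σ/√n = 10/√128 = 0.8839
Margin of error = 2.576 × 0.8839 = 2.2769
CI: x̄ ± margin = 108 ± 2.2769
CI: (105.7231, 110.2769)

Answer: (105.7231, 110.2769)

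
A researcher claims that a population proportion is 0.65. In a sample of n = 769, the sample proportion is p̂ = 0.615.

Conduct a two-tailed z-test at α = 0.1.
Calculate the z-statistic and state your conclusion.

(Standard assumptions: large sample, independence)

H₀: p = 0.65, H₁: p ≠ 0.65
Standard error: SE = √(p₀(1-p₀)/n) = √(0.65×0.35/769) = 0.017200
z-statistic: z = (p̂ - p₀)/SE = (0.615 - 0.65)/0.017200 = -2.0349
Critical value: z_0.05 = ±1.645
p-value = 0.0419
Decision: reject H₀ at α = 0.1

Answer: z = -2.0349, reject H₀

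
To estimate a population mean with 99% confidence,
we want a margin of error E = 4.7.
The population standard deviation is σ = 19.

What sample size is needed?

Answer: n = 109

Derivation:
z_0.005 = 2.576
n = (z×σ/E)² = (2.576×19/4.7)²
n = 108.4434
Round up: n = 109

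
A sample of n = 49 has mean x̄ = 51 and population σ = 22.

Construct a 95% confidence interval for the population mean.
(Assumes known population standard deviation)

Answer: (44.8399, 57.1601)

Derivation:
Confidence level: 95%, α = 0.05
z_0.025 = 1.960
SE = σ/√n = 22/√49 = 3.1429
Margin of error = 1.960 × 3.1429 = 6.1601
CI: x̄ ± margin = 51 ± 6.1601
CI: (44.8399, 57.1601)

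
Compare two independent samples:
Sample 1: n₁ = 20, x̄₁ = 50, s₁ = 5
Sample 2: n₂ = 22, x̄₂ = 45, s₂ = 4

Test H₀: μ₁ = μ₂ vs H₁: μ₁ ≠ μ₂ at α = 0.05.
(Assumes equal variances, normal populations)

Answer: t = 3.5940, reject H₀

Derivation:
Pooled variance: s²_p = [19×5² + 21×4²]/(40) = 20.2750
s_p = 4.5028
SE = s_p×√(1/n₁ + 1/n₂) = 4.5028×√(1/20 + 1/22) = 1.3912
t = (x̄₁ - x̄₂)/SE = (50 - 45)/1.3912 = 3.5940
df = 40, t-critical = ±2.021
Decision: reject H₀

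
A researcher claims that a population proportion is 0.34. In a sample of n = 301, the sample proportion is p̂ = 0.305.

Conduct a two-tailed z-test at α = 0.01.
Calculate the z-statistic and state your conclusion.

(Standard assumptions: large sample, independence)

Answer: z = -1.2819, fail to reject H₀

Derivation:
H₀: p = 0.34, H₁: p ≠ 0.34
Standard error: SE = √(p₀(1-p₀)/n) = √(0.34×0.66/301) = 0.027304
z-statistic: z = (p̂ - p₀)/SE = (0.305 - 0.34)/0.027304 = -1.2819
Critical value: z_0.005 = ±2.576
p-value = 0.1999
Decision: fail to reject H₀ at α = 0.01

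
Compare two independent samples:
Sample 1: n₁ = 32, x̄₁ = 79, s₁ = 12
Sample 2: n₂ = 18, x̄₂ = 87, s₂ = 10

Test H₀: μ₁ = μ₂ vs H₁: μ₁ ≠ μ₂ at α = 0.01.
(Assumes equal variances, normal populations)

Answer: t = -2.3961, fail to reject H₀

Derivation:
Pooled variance: s²_p = [31×12² + 17×10²]/(48) = 128.4167
s_p = 11.3321
SE = s_p×√(1/n₁ + 1/n₂) = 11.3321×√(1/32 + 1/18) = 3.3388
t = (x̄₁ - x̄₂)/SE = (79 - 87)/3.3388 = -2.3961
df = 48, t-critical = ±2.682
Decision: fail to reject H₀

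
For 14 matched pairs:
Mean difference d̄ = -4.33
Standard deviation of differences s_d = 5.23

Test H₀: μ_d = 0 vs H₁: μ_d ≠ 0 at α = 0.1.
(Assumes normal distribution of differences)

Answer: t = -3.0977, reject H₀

Derivation:
df = n - 1 = 13
SE = s_d/√n = 5.23/√14 = 1.3978
t = d̄/SE = -4.33/1.3978 = -3.0977
Critical value: t_{0.05,13} = ±1.771
p-value ≈ 0.0085
Decision: reject H₀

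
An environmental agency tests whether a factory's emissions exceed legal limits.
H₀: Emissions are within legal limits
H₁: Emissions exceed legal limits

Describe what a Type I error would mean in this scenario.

Answer: Citing a compliant factory for excess emissions

Derivation:
Type I error: rejecting H₀ when it is actually true (false positive).
Type II error: failing to reject H₀ when H₁ is actually true (false negative).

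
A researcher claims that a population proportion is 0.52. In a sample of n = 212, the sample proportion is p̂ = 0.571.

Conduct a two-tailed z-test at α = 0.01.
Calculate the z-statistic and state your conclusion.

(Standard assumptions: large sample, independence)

Answer: z = 1.4863, fail to reject H₀

Derivation:
H₀: p = 0.52, H₁: p ≠ 0.52
Standard error: SE = √(p₀(1-p₀)/n) = √(0.52×0.48/212) = 0.034313
z-statistic: z = (p̂ - p₀)/SE = (0.571 - 0.52)/0.034313 = 1.4863
Critical value: z_0.005 = ±2.576
p-value = 0.1372
Decision: fail to reject H₀ at α = 0.01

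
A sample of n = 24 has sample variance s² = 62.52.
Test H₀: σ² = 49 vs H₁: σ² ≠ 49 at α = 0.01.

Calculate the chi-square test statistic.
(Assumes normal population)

Answer: χ² = 29.3461, fail to reject H₀

Derivation:
df = n - 1 = 23
χ² = (n-1)s²/σ₀² = 23×62.52/49 = 29.3461
Critical values: χ²_{0.995,23} = 9.260, χ²_{0.005,23} = 44.181
Rejection region: χ² < 9.260 or χ² > 44.181
Decision: fail to reject H₀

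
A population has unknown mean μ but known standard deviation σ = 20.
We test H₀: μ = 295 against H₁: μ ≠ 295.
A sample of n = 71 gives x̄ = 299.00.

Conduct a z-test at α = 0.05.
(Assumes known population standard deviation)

Answer: z = 1.6852, fail to reject H₀

Derivation:
Standard error: SE = σ/√n = 20/√71 = 2.3736
z-statistic: z = (x̄ - μ₀)/SE = (299.00 - 295)/2.3736 = 1.6852
Critical value: ±1.960
p-value = 0.0919
Decision: fail to reject H₀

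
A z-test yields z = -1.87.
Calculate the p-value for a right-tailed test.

Answer: p-value ≈ 0.9693

Derivation:
For z = -1.87:
p = P(Z > -1.87) = 1 - Φ(-1.87) = 0.9693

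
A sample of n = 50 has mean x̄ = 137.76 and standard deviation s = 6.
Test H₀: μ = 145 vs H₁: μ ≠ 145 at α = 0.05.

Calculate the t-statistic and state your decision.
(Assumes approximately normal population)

Answer: t = -8.5327, reject H₀

Derivation:
df = n - 1 = 49
SE = s/√n = 6/√50 = 0.8485
t = (x̄ - μ₀)/SE = (137.76 - 145)/0.8485 = -8.5327
Critical value: t_{0.025,49} = ±2.010
p-value < 0.0001
Decision: reject H₀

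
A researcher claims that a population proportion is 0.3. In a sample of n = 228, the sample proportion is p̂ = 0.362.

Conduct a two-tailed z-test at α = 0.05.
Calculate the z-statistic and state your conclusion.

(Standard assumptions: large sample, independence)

H₀: p = 0.3, H₁: p ≠ 0.3
Standard error: SE = √(p₀(1-p₀)/n) = √(0.3×0.7/228) = 0.030349
z-statistic: z = (p̂ - p₀)/SE = (0.362 - 0.3)/0.030349 = 2.0429
Critical value: z_0.025 = ±1.960
p-value = 0.0411
Decision: reject H₀ at α = 0.05

Answer: z = 2.0429, reject H₀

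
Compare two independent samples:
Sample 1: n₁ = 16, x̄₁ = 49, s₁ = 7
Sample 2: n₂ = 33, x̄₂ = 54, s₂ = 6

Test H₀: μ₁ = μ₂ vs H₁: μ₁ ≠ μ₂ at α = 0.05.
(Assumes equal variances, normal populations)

Answer: t = -2.5903, reject H₀

Derivation:
Pooled variance: s²_p = [15×7² + 32×6²]/(47) = 40.1489
s_p = 6.3363
SE = s_p×√(1/n₁ + 1/n₂) = 6.3363×√(1/16 + 1/33) = 1.9303
t = (x̄₁ - x̄₂)/SE = (49 - 54)/1.9303 = -2.5903
df = 47, t-critical = ±2.012
Decision: reject H₀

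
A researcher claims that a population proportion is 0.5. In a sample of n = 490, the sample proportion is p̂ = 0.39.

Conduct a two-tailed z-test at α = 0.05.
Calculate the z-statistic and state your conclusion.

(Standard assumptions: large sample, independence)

Answer: z = -4.8698, reject H₀

Derivation:
H₀: p = 0.5, H₁: p ≠ 0.5
Standard error: SE = √(p₀(1-p₀)/n) = √(0.5×0.5/490) = 0.022588
z-statistic: z = (p̂ - p₀)/SE = (0.39 - 0.5)/0.022588 = -4.8698
Critical value: z_0.025 = ±1.960
p-value < 0.0001
Decision: reject H₀ at α = 0.05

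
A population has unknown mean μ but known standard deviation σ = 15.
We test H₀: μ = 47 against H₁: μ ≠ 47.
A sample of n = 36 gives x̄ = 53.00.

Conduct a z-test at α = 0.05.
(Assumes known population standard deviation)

Standard error: SE = σ/√n = 15/√36 = 2.5000
z-statistic: z = (x̄ - μ₀)/SE = (53.00 - 47)/2.5000 = 2.4000
Critical value: ±1.960
p-value = 0.0164
Decision: reject H₀

Answer: z = 2.4000, reject H₀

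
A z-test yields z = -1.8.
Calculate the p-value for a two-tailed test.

Answer: p-value ≈ 0.0719

Derivation:
For z = -1.8:
p = 2×P(Z > |-1.8|) = 2×(1 - Φ(1.8)) = 0.0719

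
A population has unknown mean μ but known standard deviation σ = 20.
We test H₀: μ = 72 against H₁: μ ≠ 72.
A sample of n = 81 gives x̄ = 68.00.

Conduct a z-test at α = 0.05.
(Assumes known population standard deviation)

Answer: z = -1.8000, fail to reject H₀

Derivation:
Standard error: SE = σ/√n = 20/√81 = 2.2222
z-statistic: z = (x̄ - μ₀)/SE = (68.00 - 72)/2.2222 = -1.8000
Critical value: ±1.960
p-value = 0.0719
Decision: fail to reject H₀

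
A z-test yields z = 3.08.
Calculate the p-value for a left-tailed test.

For z = 3.08:
p = P(Z < 3.08) = Φ(3.08) = 0.9990

Answer: p-value ≈ 0.9990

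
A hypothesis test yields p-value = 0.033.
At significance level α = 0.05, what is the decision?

Answer: reject H₀

Derivation:
Compare p-value to α:
0.033 < 0.05
Decision: reject H₀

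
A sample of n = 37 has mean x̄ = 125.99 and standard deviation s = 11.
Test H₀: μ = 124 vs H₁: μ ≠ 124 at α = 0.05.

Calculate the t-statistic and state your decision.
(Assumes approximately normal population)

Answer: t = 1.1004, fail to reject H₀

Derivation:
df = n - 1 = 36
SE = s/√n = 11/√37 = 1.8084
t = (x̄ - μ₀)/SE = (125.99 - 124)/1.8084 = 1.1004
Critical value: t_{0.025,36} = ±2.028
p-value ≈ 0.2785
Decision: fail to reject H₀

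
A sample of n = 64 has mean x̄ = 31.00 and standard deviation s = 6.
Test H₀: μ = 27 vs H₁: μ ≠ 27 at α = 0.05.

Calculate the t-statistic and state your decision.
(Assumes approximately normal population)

Answer: t = 5.3333, reject H₀

Derivation:
df = n - 1 = 63
SE = s/√n = 6/√64 = 0.7500
t = (x̄ - μ₀)/SE = (31.00 - 27)/0.7500 = 5.3333
Critical value: t_{0.025,63} = ±1.998
p-value < 0.0001
Decision: reject H₀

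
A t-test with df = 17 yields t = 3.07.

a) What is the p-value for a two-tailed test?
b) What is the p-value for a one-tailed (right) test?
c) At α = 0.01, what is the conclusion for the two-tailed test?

Using t-distribution with df = 17:
a) Two-tailed: p = 2×P(T > 3.07) = 0.0069
b) One-tailed: p = P(T > 3.07) = 0.0035
c) 0.0069 < 0.01, reject H₀

Answer: a) 0.0069, b) 0.0035, c) reject H₀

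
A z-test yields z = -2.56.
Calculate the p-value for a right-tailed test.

Answer: p-value ≈ 0.9948

Derivation:
For z = -2.56:
p = P(Z > -2.56) = 1 - Φ(-2.56) = 0.9948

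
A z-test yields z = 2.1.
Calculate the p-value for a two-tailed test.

For z = 2.1:
p = 2×P(Z > |2.1|) = 2×(1 - Φ(2.1)) = 0.0357

Answer: p-value ≈ 0.0357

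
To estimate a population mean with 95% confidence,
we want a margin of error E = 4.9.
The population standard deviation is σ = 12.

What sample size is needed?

Answer: n = 24

Derivation:
z_0.025 = 1.960
n = (z×σ/E)² = (1.960×12/4.9)²
n = 23.0400
Round up: n = 24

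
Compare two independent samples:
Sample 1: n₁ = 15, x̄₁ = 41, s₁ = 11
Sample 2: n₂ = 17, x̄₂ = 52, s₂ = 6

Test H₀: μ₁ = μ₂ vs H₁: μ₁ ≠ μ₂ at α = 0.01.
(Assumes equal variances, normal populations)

Pooled variance: s²_p = [14×11² + 16×6²]/(30) = 75.6667
s_p = 8.6987
SE = s_p×√(1/n₁ + 1/n₂) = 8.6987×√(1/15 + 1/17) = 3.0815
t = (x̄₁ - x̄₂)/SE = (41 - 52)/3.0815 = -3.5697
df = 30, t-critical = ±2.750
Decision: reject H₀

Answer: t = -3.5697, reject H₀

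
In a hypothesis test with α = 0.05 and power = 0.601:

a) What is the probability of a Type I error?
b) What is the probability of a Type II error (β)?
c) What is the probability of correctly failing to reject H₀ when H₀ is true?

a) Type I error probability = α = 0.05
b) Power = P(reject H₀ | H₁ true) = 1 - β = 0.601, so Type II error probability = β = 1 - Power = 0.399
c) P(fail to reject H₀ | H₀ true) = 1 - α = 0.95

Answer: a) 0.05, b) 0.399, c) 0.95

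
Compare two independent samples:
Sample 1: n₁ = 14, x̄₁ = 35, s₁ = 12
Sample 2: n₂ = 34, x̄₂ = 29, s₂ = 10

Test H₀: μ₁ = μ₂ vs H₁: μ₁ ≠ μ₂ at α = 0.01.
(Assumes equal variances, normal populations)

Answer: t = 1.7819, fail to reject H₀

Derivation:
Pooled variance: s²_p = [13×12² + 33×10²]/(46) = 112.4348
s_p = 10.6035
SE = s_p×√(1/n₁ + 1/n₂) = 10.6035×√(1/14 + 1/34) = 3.3672
t = (x̄₁ - x̄₂)/SE = (35 - 29)/3.3672 = 1.7819
df = 46, t-critical = ±2.687
Decision: fail to reject H₀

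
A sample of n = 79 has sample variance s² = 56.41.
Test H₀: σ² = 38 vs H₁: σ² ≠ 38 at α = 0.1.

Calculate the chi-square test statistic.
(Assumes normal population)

df = n - 1 = 78
χ² = (n-1)s²/σ₀² = 78×56.41/38 = 115.7889
Critical values: χ²_{0.95,78} = 58.654, χ²_{0.05,78} = 99.617
Rejection region: χ² < 58.654 or χ² > 99.617
Decision: reject H₀

Answer: χ² = 115.7889, reject H₀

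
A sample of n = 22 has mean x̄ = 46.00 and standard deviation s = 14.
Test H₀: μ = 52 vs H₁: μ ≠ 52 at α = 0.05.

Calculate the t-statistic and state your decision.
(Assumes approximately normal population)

df = n - 1 = 21
SE = s/√n = 14/√22 = 2.9848
t = (x̄ - μ₀)/SE = (46.00 - 52)/2.9848 = -2.0102
Critical value: t_{0.025,21} = ±2.080
p-value ≈ 0.0574
Decision: fail to reject H₀

Answer: t = -2.0102, fail to reject H₀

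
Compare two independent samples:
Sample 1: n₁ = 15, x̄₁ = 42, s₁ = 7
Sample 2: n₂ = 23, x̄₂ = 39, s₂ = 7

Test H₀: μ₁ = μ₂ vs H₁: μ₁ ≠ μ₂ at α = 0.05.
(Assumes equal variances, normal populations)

Answer: t = 1.2913, fail to reject H₀

Derivation:
Pooled variance: s²_p = [14×7² + 22×7²]/(36) = 49.0000
s_p = 7.0000
SE = s_p×√(1/n₁ + 1/n₂) = 7.0000×√(1/15 + 1/23) = 2.3232
t = (x̄₁ - x̄₂)/SE = (42 - 39)/2.3232 = 1.2913
df = 36, t-critical = ±2.028
Decision: fail to reject H₀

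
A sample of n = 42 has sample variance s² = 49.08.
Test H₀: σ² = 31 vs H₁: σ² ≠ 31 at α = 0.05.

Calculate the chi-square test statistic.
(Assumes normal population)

df = n - 1 = 41
χ² = (n-1)s²/σ₀² = 41×49.08/31 = 64.9123
Critical values: χ²_{0.975,41} = 25.215, χ²_{0.025,41} = 60.561
Rejection region: χ² < 25.215 or χ² > 60.561
Decision: reject H₀

Answer: χ² = 64.9123, reject H₀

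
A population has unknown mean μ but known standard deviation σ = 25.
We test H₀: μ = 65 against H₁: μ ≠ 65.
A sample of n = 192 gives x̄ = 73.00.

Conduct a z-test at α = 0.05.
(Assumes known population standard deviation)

Standard error: SE = σ/√n = 25/√192 = 1.8042
z-statistic: z = (x̄ - μ₀)/SE = (73.00 - 65)/1.8042 = 4.4341
Critical value: ±1.960
p-value < 0.0001
Decision: reject H₀

Answer: z = 4.4341, reject H₀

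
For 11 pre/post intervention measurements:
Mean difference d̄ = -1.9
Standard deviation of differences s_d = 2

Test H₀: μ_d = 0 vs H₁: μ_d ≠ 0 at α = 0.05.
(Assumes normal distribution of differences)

Answer: t = -3.1509, reject H₀

Derivation:
df = n - 1 = 10
SE = s_d/√n = 2/√11 = 0.6030
t = d̄/SE = -1.9/0.6030 = -3.1509
Critical value: t_{0.025,10} = ±2.228
p-value ≈ 0.0103
Decision: reject H₀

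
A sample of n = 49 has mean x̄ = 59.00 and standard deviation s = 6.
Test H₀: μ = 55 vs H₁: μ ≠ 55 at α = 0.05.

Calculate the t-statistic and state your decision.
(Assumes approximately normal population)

Answer: t = 4.6669, reject H₀

Derivation:
df = n - 1 = 48
SE = s/√n = 6/√49 = 0.8571
t = (x̄ - μ₀)/SE = (59.00 - 55)/0.8571 = 4.6669
Critical value: t_{0.025,48} = ±2.011
p-value < 0.0001
Decision: reject H₀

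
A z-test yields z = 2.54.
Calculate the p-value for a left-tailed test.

For z = 2.54:
p = P(Z < 2.54) = Φ(2.54) = 0.9945

Answer: p-value ≈ 0.9945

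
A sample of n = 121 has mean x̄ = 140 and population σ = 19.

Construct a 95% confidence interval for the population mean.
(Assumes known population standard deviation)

Confidence level: 95%, α = 0.05
z_0.025 = 1.960
SE = σ/√n = 19/√121 = 1.7273
Margin of error = 1.960 × 1.7273 = 3.3855
CI: x̄ ± margin = 140 ± 3.3855
CI: (136.6145, 143.3855)

Answer: (136.6145, 143.3855)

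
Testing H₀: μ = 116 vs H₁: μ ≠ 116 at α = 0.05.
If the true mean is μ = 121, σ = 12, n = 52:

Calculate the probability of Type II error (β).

SE = σ/√n = 12/√52 = 1.6641
Critical values: μ₀ ± z_0.025×SE = 116 ± 1.960×1.6641
Acceptance region: (112.7384, 119.2616)
Under H₁ (μ = 121): z_high = (119.2616 - 121)/1.6641 = -1.0446, z_low = (112.7384 - 121)/1.6641 = -4.9646
β = P(not reject | H₁) = Φ(-1.0446) - Φ(-4.9646) ≈ 0.1481

Answer: β ≈ 0.1481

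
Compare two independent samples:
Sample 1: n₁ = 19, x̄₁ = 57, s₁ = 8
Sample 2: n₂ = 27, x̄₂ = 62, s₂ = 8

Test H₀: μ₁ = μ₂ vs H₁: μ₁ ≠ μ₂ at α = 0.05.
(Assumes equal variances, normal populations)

Answer: t = -2.0872, reject H₀

Derivation:
Pooled variance: s²_p = [18×8² + 26×8²]/(44) = 64.0000
s_p = 8.0000
SE = s_p×√(1/n₁ + 1/n₂) = 8.0000×√(1/19 + 1/27) = 2.3956
t = (x̄₁ - x̄₂)/SE = (57 - 62)/2.3956 = -2.0872
df = 44, t-critical = ±2.015
Decision: reject H₀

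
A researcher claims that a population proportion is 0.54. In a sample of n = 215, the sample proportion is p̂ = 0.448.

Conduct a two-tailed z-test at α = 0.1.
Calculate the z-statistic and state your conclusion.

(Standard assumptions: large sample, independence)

H₀: p = 0.54, H₁: p ≠ 0.54
Standard error: SE = √(p₀(1-p₀)/n) = √(0.54×0.46/215) = 0.033990
z-statistic: z = (p̂ - p₀)/SE = (0.448 - 0.54)/0.033990 = -2.7067
Critical value: z_0.05 = ±1.645
p-value = 0.0068
Decision: reject H₀ at α = 0.1

Answer: z = -2.7067, reject H₀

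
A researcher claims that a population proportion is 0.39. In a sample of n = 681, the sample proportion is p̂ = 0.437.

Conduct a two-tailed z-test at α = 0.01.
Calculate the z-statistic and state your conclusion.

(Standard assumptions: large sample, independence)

H₀: p = 0.39, H₁: p ≠ 0.39
Standard error: SE = √(p₀(1-p₀)/n) = √(0.39×0.61/681) = 0.018691
z-statistic: z = (p̂ - p₀)/SE = (0.437 - 0.39)/0.018691 = 2.5146
Critical value: z_0.005 = ±2.576
p-value = 0.0119
Decision: fail to reject H₀ at α = 0.01

Answer: z = 2.5146, fail to reject H₀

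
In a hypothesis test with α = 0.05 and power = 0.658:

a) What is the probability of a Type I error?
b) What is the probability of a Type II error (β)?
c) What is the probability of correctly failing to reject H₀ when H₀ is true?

Answer: a) 0.05, b) 0.342, c) 0.95

Derivation:
a) Type I error probability = α = 0.05
b) Power = P(reject H₀ | H₁ true) = 1 - β = 0.658, so Type II error probability = β = 1 - Power = 0.342
c) P(fail to reject H₀ | H₀ true) = 1 - α = 0.95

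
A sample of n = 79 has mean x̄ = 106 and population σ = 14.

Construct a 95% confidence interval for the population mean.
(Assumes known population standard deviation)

Confidence level: 95%, α = 0.05
z_0.025 = 1.960
SE = σ/√n = 14/√79 = 1.5751
Margin of error = 1.960 × 1.5751 = 3.0872
CI: x̄ ± margin = 106 ± 3.0872
CI: (102.9128, 109.0872)

Answer: (102.9128, 109.0872)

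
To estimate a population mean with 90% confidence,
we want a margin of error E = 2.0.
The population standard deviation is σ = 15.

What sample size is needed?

z_0.05 = 1.645
n = (z×σ/E)² = (1.645×15/2.0)²
n = 152.2139
Round up: n = 153

Answer: n = 153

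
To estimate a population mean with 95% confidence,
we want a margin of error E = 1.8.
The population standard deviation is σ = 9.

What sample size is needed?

Answer: n = 97

Derivation:
z_0.025 = 1.960
n = (z×σ/E)² = (1.960×9/1.8)²
n = 96.0400
Round up: n = 97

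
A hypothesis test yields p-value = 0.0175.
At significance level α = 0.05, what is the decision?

Compare p-value to α:
0.0175 < 0.05
Decision: reject H₀

Answer: reject H₀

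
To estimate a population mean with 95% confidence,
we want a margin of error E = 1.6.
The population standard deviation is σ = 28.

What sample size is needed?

z_0.025 = 1.960
n = (z×σ/E)² = (1.960×28/1.6)²
n = 1176.4900
Round up: n = 1177

Answer: n = 1177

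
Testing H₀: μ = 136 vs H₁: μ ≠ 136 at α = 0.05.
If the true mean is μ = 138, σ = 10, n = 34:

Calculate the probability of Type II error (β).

SE = σ/√n = 10/√34 = 1.7150
Critical values: μ₀ ± z_0.025×SE = 136 ± 1.960×1.7150
Acceptance region: (132.6386, 139.3614)
Under H₁ (μ = 138): z_high = (139.3614 - 138)/1.7150 = 0.7938, z_low = (132.6386 - 138)/1.7150 = -3.1262
β = P(not reject | H₁) = Φ(0.7938) - Φ(-3.1262) ≈ 0.7855

Answer: β ≈ 0.7855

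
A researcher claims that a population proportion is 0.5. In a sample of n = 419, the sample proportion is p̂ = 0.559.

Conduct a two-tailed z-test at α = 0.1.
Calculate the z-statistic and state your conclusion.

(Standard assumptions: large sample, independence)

Answer: z = 2.4154, reject H₀

Derivation:
H₀: p = 0.5, H₁: p ≠ 0.5
Standard error: SE = √(p₀(1-p₀)/n) = √(0.5×0.5/419) = 0.024427
z-statistic: z = (p̂ - p₀)/SE = (0.559 - 0.5)/0.024427 = 2.4154
Critical value: z_0.05 = ±1.645
p-value = 0.0157
Decision: reject H₀ at α = 0.1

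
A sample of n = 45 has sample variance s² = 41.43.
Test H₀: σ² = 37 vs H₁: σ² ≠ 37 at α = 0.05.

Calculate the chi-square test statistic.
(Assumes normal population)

Answer: χ² = 49.2681, fail to reject H₀

Derivation:
df = n - 1 = 44
χ² = (n-1)s²/σ₀² = 44×41.43/37 = 49.2681
Critical values: χ²_{0.975,44} = 27.575, χ²_{0.025,44} = 64.201
Rejection region: χ² < 27.575 or χ² > 64.201
Decision: fail to reject H₀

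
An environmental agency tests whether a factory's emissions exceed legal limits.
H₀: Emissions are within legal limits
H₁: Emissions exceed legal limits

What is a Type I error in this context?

Type I error (α): Rejecting H₀ when H₀ is true
Type II error (β): Failing to reject H₀ when H₁ is true

Answer: Citing a compliant factory for excess emissions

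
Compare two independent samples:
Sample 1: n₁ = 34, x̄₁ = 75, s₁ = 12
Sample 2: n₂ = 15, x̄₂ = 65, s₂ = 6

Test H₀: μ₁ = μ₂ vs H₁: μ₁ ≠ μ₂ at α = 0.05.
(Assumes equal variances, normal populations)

Answer: t = 3.0507, reject H₀

Derivation:
Pooled variance: s²_p = [33×12² + 14×6²]/(47) = 111.8298
s_p = 10.5750
SE = s_p×√(1/n₁ + 1/n₂) = 10.5750×√(1/34 + 1/15) = 3.2779
t = (x̄₁ - x̄₂)/SE = (75 - 65)/3.2779 = 3.0507
df = 47, t-critical = ±2.012
Decision: reject H₀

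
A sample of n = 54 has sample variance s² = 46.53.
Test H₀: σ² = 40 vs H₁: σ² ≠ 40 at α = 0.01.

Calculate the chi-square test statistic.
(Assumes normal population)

Answer: χ² = 61.6523, fail to reject H₀

Derivation:
df = n - 1 = 53
χ² = (n-1)s²/σ₀² = 53×46.53/40 = 61.6523
Critical values: χ²_{0.995,53} = 30.230, χ²_{0.005,53} = 83.253
Rejection region: χ² < 30.230 or χ² > 83.253
Decision: fail to reject H₀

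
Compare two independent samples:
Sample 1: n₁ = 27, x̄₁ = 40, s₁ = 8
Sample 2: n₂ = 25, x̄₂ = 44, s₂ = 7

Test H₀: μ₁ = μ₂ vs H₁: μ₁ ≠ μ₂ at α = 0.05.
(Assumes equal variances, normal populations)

Answer: t = -1.9122, fail to reject H₀

Derivation:
Pooled variance: s²_p = [26×8² + 24×7²]/(50) = 56.8000
s_p = 7.5366
SE = s_p×√(1/n₁ + 1/n₂) = 7.5366×√(1/27 + 1/25) = 2.0918
t = (x̄₁ - x̄₂)/SE = (40 - 44)/2.0918 = -1.9122
df = 50, t-critical = ±2.009
Decision: fail to reject H₀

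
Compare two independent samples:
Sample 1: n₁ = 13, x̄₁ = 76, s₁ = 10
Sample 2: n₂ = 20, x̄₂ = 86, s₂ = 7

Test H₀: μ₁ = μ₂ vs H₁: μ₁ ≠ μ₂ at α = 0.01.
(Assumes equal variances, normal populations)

Answer: t = -3.3855, reject H₀

Derivation:
Pooled variance: s²_p = [12×10² + 19×7²]/(31) = 68.7419
s_p = 8.2911
SE = s_p×√(1/n₁ + 1/n₂) = 8.2911×√(1/13 + 1/20) = 2.9538
t = (x̄₁ - x̄₂)/SE = (76 - 86)/2.9538 = -3.3855
df = 31, t-critical = ±2.744
Decision: reject H₀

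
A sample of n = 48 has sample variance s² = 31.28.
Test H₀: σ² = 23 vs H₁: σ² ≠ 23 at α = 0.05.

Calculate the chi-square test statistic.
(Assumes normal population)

Answer: χ² = 63.9200, fail to reject H₀

Derivation:
df = n - 1 = 47
χ² = (n-1)s²/σ₀² = 47×31.28/23 = 63.9200
Critical values: χ²_{0.975,47} = 29.956, χ²_{0.025,47} = 67.821
Rejection region: χ² < 29.956 or χ² > 67.821
Decision: fail to reject H₀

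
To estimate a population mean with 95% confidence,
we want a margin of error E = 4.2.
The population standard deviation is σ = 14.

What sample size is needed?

Answer: n = 43

Derivation:
z_0.025 = 1.960
n = (z×σ/E)² = (1.960×14/4.2)²
n = 42.6844
Round up: n = 43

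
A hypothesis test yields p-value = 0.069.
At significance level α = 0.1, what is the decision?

Compare p-value to α:
0.069 < 0.1
Decision: reject H₀

Answer: reject H₀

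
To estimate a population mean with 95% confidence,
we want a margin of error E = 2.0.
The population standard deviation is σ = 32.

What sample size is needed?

z_0.025 = 1.960
n = (z×σ/E)² = (1.960×32/2.0)²
n = 983.4496
Round up: n = 984

Answer: n = 984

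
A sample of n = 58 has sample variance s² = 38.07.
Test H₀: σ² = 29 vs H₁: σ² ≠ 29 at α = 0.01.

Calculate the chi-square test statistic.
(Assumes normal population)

df = n - 1 = 57
χ² = (n-1)s²/σ₀² = 57×38.07/29 = 74.8272
Critical values: χ²_{0.995,57} = 33.248, χ²_{0.005,57} = 88.236
Rejection region: χ² < 33.248 or χ² > 88.236
Decision: fail to reject H₀

Answer: χ² = 74.8272, fail to reject H₀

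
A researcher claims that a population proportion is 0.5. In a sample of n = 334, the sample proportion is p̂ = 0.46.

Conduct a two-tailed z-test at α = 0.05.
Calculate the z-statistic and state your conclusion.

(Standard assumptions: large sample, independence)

Answer: z = -1.4620, fail to reject H₀

Derivation:
H₀: p = 0.5, H₁: p ≠ 0.5
Standard error: SE = √(p₀(1-p₀)/n) = √(0.5×0.5/334) = 0.027359
z-statistic: z = (p̂ - p₀)/SE = (0.46 - 0.5)/0.027359 = -1.4620
Critical value: z_0.025 = ±1.960
p-value = 0.1437
Decision: fail to reject H₀ at α = 0.05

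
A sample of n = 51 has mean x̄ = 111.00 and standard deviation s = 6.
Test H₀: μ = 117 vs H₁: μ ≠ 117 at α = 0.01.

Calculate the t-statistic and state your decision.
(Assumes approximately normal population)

df = n - 1 = 50
SE = s/√n = 6/√51 = 0.8402
t = (x̄ - μ₀)/SE = (111.00 - 117)/0.8402 = -7.1412
Critical value: t_{0.005,50} = ±2.678
p-value < 0.0001
Decision: reject H₀

Answer: t = -7.1412, reject H₀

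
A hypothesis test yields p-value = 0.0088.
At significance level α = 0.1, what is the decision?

Answer: reject H₀

Derivation:
Compare p-value to α:
0.0088 < 0.1
Decision: reject H₀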